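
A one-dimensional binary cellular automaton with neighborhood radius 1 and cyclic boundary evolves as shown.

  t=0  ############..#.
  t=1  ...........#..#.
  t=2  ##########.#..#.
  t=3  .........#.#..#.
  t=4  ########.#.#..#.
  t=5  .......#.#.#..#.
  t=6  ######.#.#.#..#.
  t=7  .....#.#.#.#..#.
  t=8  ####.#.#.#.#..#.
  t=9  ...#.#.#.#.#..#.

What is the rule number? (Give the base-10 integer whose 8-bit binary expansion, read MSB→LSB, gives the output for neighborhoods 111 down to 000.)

69

  nb ###: next=.  (t=0,i=1, bit7=0)
  nb ##.: next=#  (t=0,i=11, bit6=1)
  nb #.#: next=.  (t=0,i=15, bit5=0)
  nb #..: next=.  (t=0,i=12, bit4=0)
  nb .##: next=.  (t=0,i=0, bit3=0)
  nb .#.: next=#  (t=0,i=14, bit2=1)
  nb ..#: next=.  (t=0,i=13, bit1=0)
  nb ...: next=#  (t=1,i=0, bit0=1)
  bits 01000101 = 69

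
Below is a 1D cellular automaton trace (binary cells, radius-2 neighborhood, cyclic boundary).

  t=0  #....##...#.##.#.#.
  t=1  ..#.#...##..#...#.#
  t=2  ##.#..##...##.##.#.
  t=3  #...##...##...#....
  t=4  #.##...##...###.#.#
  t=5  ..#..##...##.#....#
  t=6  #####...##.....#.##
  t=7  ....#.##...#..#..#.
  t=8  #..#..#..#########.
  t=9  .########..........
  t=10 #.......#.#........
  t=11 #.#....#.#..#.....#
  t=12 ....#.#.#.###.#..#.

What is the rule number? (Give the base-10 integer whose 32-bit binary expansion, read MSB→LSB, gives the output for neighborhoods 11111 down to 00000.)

282019356

  #####|.  b31=0 t=6,i=0
  ####.|.  b30=0 t=6,i=3
  ###.#|.  b29=0 t=4,i=14
  ###..|#  b28=1 t=6,i=4
  ##.##|.  b27=0 t=2,i=13
  ##.#.|.  b26=0 t=0,i=14
  ##..#|.  b25=0 t=1,i=10
  ##...|.  b24=0 t=0,i=7
  #.###|#  b23=1 t=6,i=17
  #.##.|#  b22=1 t=0,i=12
  #.#.#|.  b21=0 t=0,i=15
  #.#..|.  b20=0 t=0,i=0
  #..##|#  b19=1 t=2,i=5
  #..#.|#  b18=1 t=1,i=1
  #...#|#  b17=1 t=0,i=8
  #....|#  b16=1 t=0,i=2
  .####|.  b15=0 t=6,i=18
  .###.|#  b14=1 t=4,i=13
  .##.#|.  b13=0 t=0,i=13
  .##..|.  b12=0 t=0,i=6
  .#.##|.  b11=0 t=0,i=11
  .#.#.|#  b10=1 t=0,i=16
  .#..#|#  b9=1 t=1,i=0
  .#...|.  b8=0 t=0,i=1
  ..###|.  b7=0 t=4,i=12
  ..##.|.  b6=0 t=0,i=5
  ..#.#|.  b5=0 t=0,i=10
  ..#..|#  b4=1 t=1,i=12
  ...##|#  b3=1 t=0,i=4
  ...#.|#  b2=1 t=0,i=9
  ....#|.  b1=0 t=0,i=3
  .....|.  b0=0 t=6,i=12
  bits 00010000110011110100011000011100 = 282019356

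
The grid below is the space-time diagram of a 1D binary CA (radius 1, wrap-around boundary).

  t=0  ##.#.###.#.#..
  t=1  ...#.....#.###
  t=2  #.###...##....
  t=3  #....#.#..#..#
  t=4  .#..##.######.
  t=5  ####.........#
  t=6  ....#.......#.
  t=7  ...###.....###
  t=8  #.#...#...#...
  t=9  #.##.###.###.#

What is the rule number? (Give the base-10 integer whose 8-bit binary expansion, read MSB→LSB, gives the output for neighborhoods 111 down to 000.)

22

  [7] ### => .  t=0,i=6
  [6] ##. => .  t=0,i=1
  [5] #.# => .  t=0,i=2
  [4] #.. => #  t=0,i=12
  [3] .## => .  t=0,i=0
  [2] .#. => #  t=0,i=3
  [1] ..# => #  t=0,i=13
  [0] ... => .  t=1,i=1
  bits 00010110 = 22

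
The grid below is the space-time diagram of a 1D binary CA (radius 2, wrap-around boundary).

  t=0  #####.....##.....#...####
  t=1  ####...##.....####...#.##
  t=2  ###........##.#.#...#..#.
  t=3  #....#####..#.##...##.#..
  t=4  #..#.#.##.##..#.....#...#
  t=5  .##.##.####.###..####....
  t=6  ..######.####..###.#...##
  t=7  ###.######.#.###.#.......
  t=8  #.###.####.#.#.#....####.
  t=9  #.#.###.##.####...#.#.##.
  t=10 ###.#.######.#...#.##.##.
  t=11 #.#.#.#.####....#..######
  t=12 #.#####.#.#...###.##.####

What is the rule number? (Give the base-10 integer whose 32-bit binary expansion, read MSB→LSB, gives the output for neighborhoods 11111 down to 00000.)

  [31] ##### => #  t=0,i=0
  [30] ####. => #  t=0,i=3
  [29] ###.# => #  t=5,i=10
  [28] ###.. => .  t=0,i=4
  [27] ##.## => #  t=4,i=9
  [26] ##.#. => .  t=2,i=13
  [25] ##..# => #  t=3,i=10
  [24] ##... => .  t=0,i=5
  [23] #.### => #  t=1,i=23
  [22] #.##. => #  t=3,i=14
  [21] #.#.# => #  t=2,i=14
  [20] #.#.. => .  t=2,i=16
  [19] #..## => #  t=5,i=16
  [18] #..#. => #  t=2,i=22
  [17] #...# => .  t=0,i=19
  [16] #.... => .  t=0,i=6
  [15] .#### => .  t=0,i=22
  [14] .###. => .  t=2,i=1
  [13] .##.# => #  t=2,i=12
  [12] .##.. => .  t=0,i=11
  [11] .#.## => .  t=1,i=22
  [10] .#.#. => #  t=2,i=15
  [9] .#..# => .  t=2,i=21
  [8] .#... => .  t=0,i=18
  [7] ..### => #  t=0,i=21
  [6] ..##. => .  t=0,i=10
  [5] ..#.# => .  t=1,i=21
  [4] ..#.. => #  t=0,i=17
  [3] ...## => .  t=0,i=9
  [2] ...#. => #  t=0,i=16
  [1] ....# => #  t=0,i=8
  [0] ..... => #  t=0,i=7
  bits 11101010111011000010010010010111 = 3941344407

3941344407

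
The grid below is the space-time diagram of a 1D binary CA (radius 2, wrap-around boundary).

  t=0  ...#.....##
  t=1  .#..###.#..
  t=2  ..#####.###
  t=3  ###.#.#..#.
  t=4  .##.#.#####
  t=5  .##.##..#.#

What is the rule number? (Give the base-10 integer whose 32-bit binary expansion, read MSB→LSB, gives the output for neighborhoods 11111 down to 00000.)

  #####|#  b31=1 t=2,i=4
  ####.|.  b30=0 t=2,i=5
  ###.#|#  b29=1 t=1,i=6
  ###..|.  b28=0 t=2,i=10
  ##.##|.  b27=0 t=2,i=7
  ##.#.|.  b26=0 t=1,i=7
  ##..#|#  b25=1 t=2,i=0
  ##...|.  b24=0 t=0,i=0
  #.###|.  b23=0 t=2,i=8
  #.##.|#  b22=1 t=4,i=1
  #.#.#|#  b21=1 t=3,i=4
  #.#..|#  b20=1 t=1,i=8
  #..##|#  b19=1 t=1,i=3
  #..#.|#  b18=1 t=3,i=8
  #...#|#  b17=1 t=0,i=1
  #....|#  b16=1 t=0,i=5
  .####|.  b15=0 t=2,i=3
  .###.|#  b14=1 t=1,i=5
  .##.#|#  b13=1 t=4,i=2
  .##..|.  b12=0 t=0,i=10
  .#.##|#  b11=1 t=3,i=10
  .#.#.|.  b10=0 t=3,i=5
  .#..#|#  b9=1 t=1,i=2
  .#...|#  b8=1 t=0,i=4
  ..###|#  b7=1 t=1,i=4
  ..##.|.  b6=0 t=0,i=9
  ..#.#|#  b5=1 t=3,i=9
  ..#..|.  b4=0 t=0,i=3
  ...##|#  b3=1 t=0,i=8
  ...#.|.  b2=0 t=0,i=2
  ....#|.  b1=0 t=0,i=7
  .....|#  b0=1 t=0,i=6
  bits 10100010011111110110101110101001 = 2726259625

2726259625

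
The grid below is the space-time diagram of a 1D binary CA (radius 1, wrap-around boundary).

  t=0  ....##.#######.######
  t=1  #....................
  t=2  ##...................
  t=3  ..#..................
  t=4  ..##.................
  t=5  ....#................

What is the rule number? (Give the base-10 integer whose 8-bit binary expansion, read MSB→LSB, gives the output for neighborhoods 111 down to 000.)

20

  [7] ### => .  t=0,i=8
  [6] ##. => .  t=0,i=5
  [5] #.# => .  t=0,i=6
  [4] #.. => #  t=0,i=0
  [3] .## => .  t=0,i=4
  [2] .#. => #  t=1,i=0
  [1] ..# => .  t=0,i=3
  [0] ... => .  t=0,i=1
  bits 00010100 = 20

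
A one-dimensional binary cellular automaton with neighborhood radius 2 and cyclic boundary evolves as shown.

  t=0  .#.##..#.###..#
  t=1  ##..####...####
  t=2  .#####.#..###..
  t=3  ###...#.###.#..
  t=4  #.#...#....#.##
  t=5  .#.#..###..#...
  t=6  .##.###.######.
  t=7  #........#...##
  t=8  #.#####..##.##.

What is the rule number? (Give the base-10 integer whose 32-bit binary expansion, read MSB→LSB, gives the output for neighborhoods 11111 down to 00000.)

372086713

  nb #####: next=.  (t=1,i=13, bit31=0)
  nb ####.: next=.  (t=1,i=0, bit30=0)
  nb ###.#: next=.  (t=2,i=5, bit29=0)
  nb ###..: next=#  (t=0,i=11, bit28=1)
  nb ##.##: next=.  (t=6,i=3, bit27=0)
  nb ##.#.: next=#  (t=2,i=6, bit26=1)
  nb ##..#: next=#  (t=0,i=5, bit25=1)
  nb ##...: next=.  (t=1,i=8, bit24=0)
  nb #.###: next=.  (t=0,i=9, bit23=0)
  nb #.##.: next=.  (t=0,i=3, bit22=0)
  nb #.#.#: next=#  (t=0,i=1, bit21=1)
  nb #.#..: next=.  (t=2,i=7, bit20=0)
  nb #..##: next=#  (t=1,i=3, bit19=1)
  nb #..#.: next=#  (t=0,i=6, bit18=1)
  nb #...#: next=.  (t=1,i=9, bit17=0)
  nb #....: next=#  (t=4,i=8, bit16=1)
  nb .####: next=#  (t=1,i=5, bit15=1)
  nb .###.: next=.  (t=0,i=10, bit14=0)
  nb .##.#: next=.  (t=6,i=2, bit13=0)
  nb .##..: next=#  (t=0,i=4, bit12=1)
  nb .#.##: next=.  (t=0,i=2, bit11=0)
  nb .#.#.: next=#  (t=0,i=0, bit10=1)
  nb .#..#: next=#  (t=2,i=8, bit9=1)
  nb .#...: next=#  (t=4,i=3, bit8=1)
  nb ..###: next=#  (t=1,i=4, bit7=1)
  nb ..##.: next=.  (t=6,i=1, bit6=0)
  nb ..#.#: next=#  (t=0,i=7, bit5=1)
  nb ..#..: next=#  (t=4,i=6, bit4=1)
  nb ...##: next=#  (t=1,i=10, bit3=1)
  nb ...#.: next=.  (t=3,i=5, bit2=0)
  nb ....#: next=.  (t=4,i=9, bit1=0)
  nb .....: next=#  (t=7,i=3, bit0=1)
  bits 00010110001011011001011110111001 = 372086713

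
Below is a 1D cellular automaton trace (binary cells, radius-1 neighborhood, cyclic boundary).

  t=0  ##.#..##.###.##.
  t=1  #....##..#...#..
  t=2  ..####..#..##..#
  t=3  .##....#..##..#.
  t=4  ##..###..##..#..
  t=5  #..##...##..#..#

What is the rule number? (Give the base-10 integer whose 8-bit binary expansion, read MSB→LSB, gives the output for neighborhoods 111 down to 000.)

  ###|.  b7=0 t=0,i=10
  ##.|.  b6=0 t=0,i=1
  #.#|.  b5=0 t=0,i=2
  #..|.  b4=0 t=0,i=4
  .##|#  b3=1 t=0,i=0
  .#.|.  b2=0 t=0,i=3
  ..#|#  b1=1 t=0,i=5
  ...|#  b0=1 t=1,i=2
  bits 00001011 = 11

11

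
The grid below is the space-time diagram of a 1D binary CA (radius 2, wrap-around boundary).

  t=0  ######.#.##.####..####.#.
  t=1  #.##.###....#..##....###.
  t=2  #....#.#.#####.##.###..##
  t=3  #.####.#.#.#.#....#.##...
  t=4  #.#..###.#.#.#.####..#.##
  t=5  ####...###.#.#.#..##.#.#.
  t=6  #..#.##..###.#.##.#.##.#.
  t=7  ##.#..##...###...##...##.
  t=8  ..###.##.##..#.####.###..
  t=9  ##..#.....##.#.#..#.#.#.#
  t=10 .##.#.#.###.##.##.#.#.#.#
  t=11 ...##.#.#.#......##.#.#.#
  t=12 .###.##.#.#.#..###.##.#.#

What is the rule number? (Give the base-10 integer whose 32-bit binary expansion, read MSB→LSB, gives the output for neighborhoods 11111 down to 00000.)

  ##### -> #   bit 31 = 1  t=0,i=2
  ####. -> .   bit 30 = 0  t=0,i=4
  ###.# -> #   bit 29 = 1  t=0,i=5
  ###.. -> #   bit 28 = 1  t=0,i=15
  ##.## -> .   bit 27 = 0  t=0,i=11
  ##.#. -> #   bit 26 = 1  t=0,i=6
  ##..# -> #   bit 25 = 1  t=0,i=16
  ##... -> .   bit 24 = 0  t=1,i=8
  #.### -> #   bit 23 = 1  t=0,i=0
  #.##. -> .   bit 22 = 0  t=0,i=9
  #.#.# -> #   bit 21 = 1  t=0,i=7
  #.#.. -> #   bit 20 = 1  t=3,i=13
  #..## -> .   bit 19 = 0  t=0,i=17
  #..#. -> .   bit 18 = 0  t=4,i=20
  #...# -> #   bit 17 = 1  t=3,i=23
  #.... -> #   bit 16 = 1  t=1,i=9
  .#### -> .   bit 15 = 0  t=0,i=1
  .###. -> .   bit 14 = 0  t=1,i=6
  .##.# -> .   bit 13 = 0  t=0,i=10
  .##.. -> #   bit 12 = 1  t=1,i=16
  .#.## -> .   bit 11 = 0  t=0,i=8
  .#.#. -> .   bit 10 = 0  t=2,i=6
  .#..# -> #   bit 9 = 1  t=1,i=13
  .#... -> .   bit 8 = 0  t=3,i=14
  ..### -> .   bit 7 = 0  t=0,i=18
  ..##. -> #   bit 6 = 1  t=1,i=15
  ..#.# -> #   bit 5 = 1  t=2,i=5
  ..#.. -> #   bit 4 = 1  t=1,i=12
  ...## -> #   bit 3 = 1  t=1,i=20
  ...#. -> #   bit 2 = 1  t=1,i=11
  ....# -> #   bit 1 = 1  t=1,i=10
  ..... -> .   bit 0 = 0  t=9,i=7
  bits 10110110101100110001001001111110 = 3065188990

3065188990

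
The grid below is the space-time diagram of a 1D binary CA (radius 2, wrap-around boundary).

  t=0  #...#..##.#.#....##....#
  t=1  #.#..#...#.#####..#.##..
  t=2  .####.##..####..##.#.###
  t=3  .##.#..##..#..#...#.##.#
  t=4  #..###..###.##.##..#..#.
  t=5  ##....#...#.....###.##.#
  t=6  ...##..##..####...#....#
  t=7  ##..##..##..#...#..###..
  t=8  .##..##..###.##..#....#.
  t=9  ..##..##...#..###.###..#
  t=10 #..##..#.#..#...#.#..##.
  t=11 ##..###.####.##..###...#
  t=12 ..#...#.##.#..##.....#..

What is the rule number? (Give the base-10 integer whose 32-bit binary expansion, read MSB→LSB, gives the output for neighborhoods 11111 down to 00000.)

  ##### -> #   bit 31 = 1  t=1,i=13
  ####. -> .   bit 30 = 0  t=1,i=14
  ###.# -> #   bit 29 = 1  t=2,i=4
  ###.. -> .   bit 28 = 0  t=1,i=15
  ##.## -> .   bit 27 = 0  t=2,i=0
  ##.#. -> #   bit 26 = 1  t=0,i=9
  ##..# -> #   bit 25 = 1  t=1,i=16
  ##... -> .   bit 24 = 0  t=0,i=1
  #.### -> #   bit 23 = 1  t=1,i=11
  #.##. -> .   bit 22 = 0  t=1,i=20
  #.#.# -> .   bit 21 = 0  t=0,i=10
  #.#.. -> #   bit 20 = 1  t=0,i=12
  #..## -> .   bit 19 = 0  t=0,i=6
  #..#. -> #   bit 18 = 1  t=1,i=4
  #...# -> #   bit 17 = 1  t=0,i=2
  #.... -> #   bit 16 = 1  t=0,i=14
  .#### -> #   bit 15 = 1  t=1,i=12
  .###. -> .   bit 14 = 0  t=2,i=22
  .##.# -> .   bit 13 = 0  t=0,i=8
  .##.. -> #   bit 12 = 1  t=0,i=0
  .#.## -> #   bit 11 = 1  t=1,i=10
  .#.#. -> #   bit 10 = 1  t=0,i=11
  .#..# -> #   bit 9 = 1  t=0,i=5
  .#... -> #   bit 8 = 1  t=0,i=13
  ..### -> .   bit 7 = 0  t=2,i=10
  ..##. -> .   bit 6 = 0  t=0,i=7
  ..#.# -> .   bit 5 = 0  t=1,i=0
  ..#.. -> .   bit 4 = 0  t=0,i=4
  ...## -> .   bit 3 = 0  t=0,i=16
  ...#. -> .   bit 2 = 0  t=0,i=3
  ....# -> #   bit 1 = 1  t=0,i=15
  ..... -> #   bit 0 = 1  t=5,i=13
  bits 10100110100101111001111100000011 = 2794954499

2794954499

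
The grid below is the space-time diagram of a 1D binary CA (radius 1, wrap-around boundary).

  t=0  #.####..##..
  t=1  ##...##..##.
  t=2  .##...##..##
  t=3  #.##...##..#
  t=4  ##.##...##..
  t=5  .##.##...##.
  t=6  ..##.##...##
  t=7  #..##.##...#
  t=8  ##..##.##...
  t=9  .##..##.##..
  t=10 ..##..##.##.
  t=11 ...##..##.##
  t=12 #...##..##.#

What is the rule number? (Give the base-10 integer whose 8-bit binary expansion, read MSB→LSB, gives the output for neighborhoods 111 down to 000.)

  [7] ### => .  t=0,i=3
  [6] ##. => #  t=0,i=5
  [5] #.# => #  t=0,i=1
  [4] #.. => #  t=0,i=6
  [3] .## => .  t=0,i=2
  [2] .#. => #  t=0,i=0
  [1] ..# => .  t=0,i=7
  [0] ... => .  t=1,i=3
  bits 01110100 = 116

116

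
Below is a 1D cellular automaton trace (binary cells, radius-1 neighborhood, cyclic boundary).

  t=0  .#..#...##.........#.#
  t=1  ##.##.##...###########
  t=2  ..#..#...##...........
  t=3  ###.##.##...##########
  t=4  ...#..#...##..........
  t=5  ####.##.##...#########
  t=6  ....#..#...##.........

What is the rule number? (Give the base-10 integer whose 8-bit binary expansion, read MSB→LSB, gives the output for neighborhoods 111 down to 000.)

  [7] ### => .  t=1,i=0
  [6] ##. => .  t=0,i=9
  [5] #.# => #  t=0,i=0
  [4] #.. => .  t=0,i=2
  [3] .## => .  t=0,i=8
  [2] .#. => #  t=0,i=1
  [1] ..# => #  t=0,i=3
  [0] ... => #  t=0,i=6
  bits 00100111 = 39

39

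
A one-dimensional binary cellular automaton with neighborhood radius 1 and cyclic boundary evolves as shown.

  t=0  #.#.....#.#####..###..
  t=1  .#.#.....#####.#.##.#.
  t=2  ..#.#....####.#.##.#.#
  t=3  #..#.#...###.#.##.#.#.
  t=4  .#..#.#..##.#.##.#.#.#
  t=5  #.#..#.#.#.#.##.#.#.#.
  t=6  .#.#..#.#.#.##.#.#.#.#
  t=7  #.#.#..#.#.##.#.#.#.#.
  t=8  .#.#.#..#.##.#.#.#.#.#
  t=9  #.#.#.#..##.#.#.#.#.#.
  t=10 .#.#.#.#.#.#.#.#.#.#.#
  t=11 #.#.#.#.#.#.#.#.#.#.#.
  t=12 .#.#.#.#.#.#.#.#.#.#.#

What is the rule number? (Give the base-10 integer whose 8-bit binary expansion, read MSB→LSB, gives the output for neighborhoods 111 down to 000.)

184

  nb ###: next=#  (t=0,i=11, bit7=1)
  nb ##.: next=.  (t=0,i=14, bit6=0)
  nb #.#: next=#  (t=0,i=1, bit5=1)
  nb #..: next=#  (t=0,i=3, bit4=1)
  nb .##: next=#  (t=0,i=10, bit3=1)
  nb .#.: next=.  (t=0,i=0, bit2=0)
  nb ..#: next=.  (t=0,i=7, bit1=0)
  nb ...: next=.  (t=0,i=4, bit0=0)
  bits 10111000 = 184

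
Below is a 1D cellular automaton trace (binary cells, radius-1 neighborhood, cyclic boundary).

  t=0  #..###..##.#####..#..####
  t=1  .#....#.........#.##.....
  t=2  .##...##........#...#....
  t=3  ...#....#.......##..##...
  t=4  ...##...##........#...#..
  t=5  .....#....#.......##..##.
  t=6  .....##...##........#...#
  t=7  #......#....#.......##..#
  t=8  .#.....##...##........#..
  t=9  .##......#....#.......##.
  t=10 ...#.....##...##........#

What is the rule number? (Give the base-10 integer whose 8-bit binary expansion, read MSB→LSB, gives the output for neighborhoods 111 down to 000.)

  ###|.  b7=0 t=0,i=4
  ##.|.  b6=0 t=0,i=0
  #.#|.  b5=0 t=0,i=10
  #..|#  b4=1 t=0,i=1
  .##|.  b3=0 t=0,i=3
  .#.|#  b2=1 t=0,i=18
  ..#|.  b1=0 t=0,i=2
  ...|.  b0=0 t=1,i=3
  bits 00010100 = 20

20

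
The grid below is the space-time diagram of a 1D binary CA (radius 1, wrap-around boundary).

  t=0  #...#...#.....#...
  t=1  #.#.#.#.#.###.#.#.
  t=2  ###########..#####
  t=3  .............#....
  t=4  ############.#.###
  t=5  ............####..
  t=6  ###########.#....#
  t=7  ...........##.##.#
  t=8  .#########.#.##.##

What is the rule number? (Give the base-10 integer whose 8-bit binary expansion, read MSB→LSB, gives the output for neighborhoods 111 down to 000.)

45

  [7] ### => .  t=1,i=11
  [6] ##. => .  t=1,i=12
  [5] #.# => #  t=1,i=1
  [4] #.. => .  t=0,i=1
  [3] .## => #  t=1,i=10
  [2] .#. => #  t=0,i=0
  [1] ..# => .  t=0,i=3
  [0] ... => #  t=0,i=2
  bits 00101101 = 45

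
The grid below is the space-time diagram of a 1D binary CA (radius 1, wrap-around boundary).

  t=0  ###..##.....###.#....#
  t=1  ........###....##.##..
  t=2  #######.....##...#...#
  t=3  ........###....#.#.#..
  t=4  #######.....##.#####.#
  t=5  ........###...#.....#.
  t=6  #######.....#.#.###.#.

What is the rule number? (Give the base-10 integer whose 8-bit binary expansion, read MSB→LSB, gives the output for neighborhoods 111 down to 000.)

37

  ###|.  b7=0 t=0,i=0
  ##.|.  b6=0 t=0,i=2
  #.#|#  b5=1 t=0,i=15
  #..|.  b4=0 t=0,i=3
  .##|.  b3=0 t=0,i=5
  .#.|#  b2=1 t=0,i=16
  ..#|.  b1=0 t=0,i=4
  ...|#  b0=1 t=0,i=8
  bits 00100101 = 37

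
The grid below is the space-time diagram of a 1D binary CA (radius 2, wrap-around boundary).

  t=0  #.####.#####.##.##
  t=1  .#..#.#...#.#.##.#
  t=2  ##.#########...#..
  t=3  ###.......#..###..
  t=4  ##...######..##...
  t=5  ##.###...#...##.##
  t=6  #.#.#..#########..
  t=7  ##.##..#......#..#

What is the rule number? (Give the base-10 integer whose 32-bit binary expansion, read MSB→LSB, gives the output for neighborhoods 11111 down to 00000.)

1209431551

  ##### -> .   bit 31 = 0  t=0,i=9
  ####. -> #   bit 30 = 1  t=0,i=4
  ###.# -> .   bit 29 = 0  t=0,i=0
  ###.. -> .   bit 28 = 0  t=2,i=11
  ##.## -> #   bit 27 = 1  t=0,i=1
  ##.#. -> .   bit 26 = 0  t=1,i=16
  ##..# -> .   bit 25 = 0  t=3,i=16
  ##... -> .   bit 24 = 0  t=2,i=12
  #.### -> .   bit 23 = 0  t=0,i=2
  #.##. -> .   bit 22 = 0  t=0,i=13
  #.#.# -> .   bit 21 = 0  t=1,i=12
  #.#.. -> #   bit 20 = 1  t=1,i=1
  #..## -> .   bit 19 = 0  t=2,i=17
  #..#. -> #   bit 18 = 1  t=1,i=3
  #...# -> #   bit 17 = 1  t=1,i=8
  #.... -> .   bit 16 = 0  t=3,i=4
  .#### -> .   bit 15 = 0  t=0,i=3
  .###. -> #   bit 14 = 1  t=0,i=17
  .##.# -> #   bit 13 = 1  t=0,i=14
  .##.. -> #   bit 12 = 1  t=4,i=1
  .#.## -> .   bit 11 = 0  t=1,i=13
  .#.#. -> #   bit 10 = 1  t=1,i=0
  .#..# -> .   bit 9 = 0  t=1,i=2
  .#... -> #   bit 8 = 1  t=1,i=7
  ..### -> #   bit 7 = 1  t=3,i=0
  ..##. -> #   bit 6 = 1  t=2,i=0
  ..#.# -> #   bit 5 = 1  t=1,i=4
  ..#.. -> #   bit 4 = 1  t=2,i=15
  ...## -> #   bit 3 = 1  t=4,i=4
  ...#. -> #   bit 2 = 1  t=1,i=9
  ....# -> #   bit 1 = 1  t=3,i=8
  ..... -> #   bit 0 = 1  t=3,i=5
  bits 01001000000101100111010111111111 = 1209431551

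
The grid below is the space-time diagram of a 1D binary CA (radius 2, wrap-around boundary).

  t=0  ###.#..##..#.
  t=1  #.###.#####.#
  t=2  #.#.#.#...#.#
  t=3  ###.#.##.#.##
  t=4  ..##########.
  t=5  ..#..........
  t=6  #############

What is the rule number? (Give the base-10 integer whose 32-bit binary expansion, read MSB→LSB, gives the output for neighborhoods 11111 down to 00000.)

  nb #####: next=.  (t=1,i=8, bit31=0)
  nb ####.: next=.  (t=1,i=9, bit30=0)
  nb ###.#: next=#  (t=0,i=2, bit29=1)
  nb ###..: next=.  (t=4,i=11, bit28=0)
  nb ##.##: next=.  (t=1,i=1, bit27=0)
  nb ##.#.: next=#  (t=0,i=3, bit26=1)
  nb ##..#: next=#  (t=0,i=9, bit25=1)
  nb ##...: next=.  (t=4,i=12, bit24=0)
  nb #.###: next=#  (t=0,i=0, bit23=1)
  nb #.##.: next=#  (t=1,i=12, bit22=1)
  nb #.#.#: next=#  (t=2,i=2, bit21=1)
  nb #.#..: next=#  (t=0,i=4, bit20=1)
  nb #..##: next=#  (t=0,i=6, bit19=1)
  nb #..#.: next=#  (t=0,i=10, bit18=1)
  nb #...#: next=.  (t=2,i=8, bit17=0)
  nb #....: next=#  (t=5,i=4, bit16=1)
  nb .####: next=.  (t=1,i=7, bit15=0)
  nb .###.: next=.  (t=0,i=1, bit14=0)
  nb .##.#: next=#  (t=1,i=0, bit13=1)
  nb .##..: next=#  (t=0,i=8, bit12=1)
  nb .#.##: next=#  (t=0,i=12, bit11=1)
  nb .#.#.: next=.  (t=2,i=3, bit10=0)
  nb .#..#: next=.  (t=0,i=5, bit9=0)
  nb .#...: next=#  (t=2,i=7, bit8=1)
  nb ..###: next=#  (t=4,i=2, bit7=1)
  nb ..##.: next=#  (t=0,i=7, bit6=1)
  nb ..#.#: next=.  (t=0,i=11, bit5=0)
  nb ..#..: next=#  (t=5,i=2, bit4=1)
  nb ...##: next=.  (t=4,i=1, bit3=0)
  nb ...#.: next=#  (t=2,i=9, bit2=1)
  nb ....#: next=#  (t=5,i=0, bit1=1)
  nb .....: next=#  (t=5,i=5, bit0=1)
  bits 00100110111111010011100111010111 = 654129623

654129623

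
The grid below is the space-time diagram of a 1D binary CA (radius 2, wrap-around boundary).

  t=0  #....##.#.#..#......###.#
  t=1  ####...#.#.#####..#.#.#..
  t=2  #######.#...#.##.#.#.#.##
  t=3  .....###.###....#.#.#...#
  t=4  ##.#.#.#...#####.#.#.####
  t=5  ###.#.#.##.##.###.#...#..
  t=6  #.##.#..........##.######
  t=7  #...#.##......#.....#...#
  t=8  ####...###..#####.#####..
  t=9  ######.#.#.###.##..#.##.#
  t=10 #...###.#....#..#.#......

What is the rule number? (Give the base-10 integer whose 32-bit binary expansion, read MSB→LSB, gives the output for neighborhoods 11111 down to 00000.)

  #####|.  b31=0 t=1,i=13
  ####.|#  b30=1 t=1,i=2
  ###.#|#  b29=1 t=0,i=22
  ###..|#  b28=1 t=1,i=3
  ##.##|.  b27=0 t=0,i=23
  ##.#.|#  b26=1 t=0,i=7
  ##..#|.  b25=0 t=1,i=16
  ##...|#  b24=1 t=0,i=1
  #.###|.  b23=0 t=1,i=11
  #.##.|.  b22=0 t=0,i=24
  #.#.#|.  b21=0 t=0,i=8
  #.#..|.  b20=0 t=0,i=10
  #..##|#  b19=1 t=1,i=24
  #..#.|#  b18=1 t=0,i=12
  #...#|#  b17=1 t=1,i=5
  #....|#  b16=1 t=0,i=2
  .####|#  b15=1 t=1,i=1
  .###.|.  b14=0 t=0,i=21
  .##.#|.  b13=0 t=0,i=6
  .##..|#  b12=1 t=0,i=0
  .#.##|.  b11=0 t=1,i=10
  .#.#.|#  b10=1 t=0,i=9
  .#..#|#  b9=1 t=0,i=11
  .#...|#  b8=1 t=0,i=14
  ..###|#  b7=1 t=0,i=20
  ..##.|.  b6=0 t=0,i=5
  ..#.#|.  b5=0 t=1,i=7
  ..#..|#  b4=1 t=0,i=13
  ...##|.  b3=0 t=0,i=4
  ...#.|#  b2=1 t=1,i=6
  ....#|#  b1=1 t=0,i=3
  .....|.  b0=0 t=0,i=16
  bits 01110101000011111001011110010110 = 1963956118

1963956118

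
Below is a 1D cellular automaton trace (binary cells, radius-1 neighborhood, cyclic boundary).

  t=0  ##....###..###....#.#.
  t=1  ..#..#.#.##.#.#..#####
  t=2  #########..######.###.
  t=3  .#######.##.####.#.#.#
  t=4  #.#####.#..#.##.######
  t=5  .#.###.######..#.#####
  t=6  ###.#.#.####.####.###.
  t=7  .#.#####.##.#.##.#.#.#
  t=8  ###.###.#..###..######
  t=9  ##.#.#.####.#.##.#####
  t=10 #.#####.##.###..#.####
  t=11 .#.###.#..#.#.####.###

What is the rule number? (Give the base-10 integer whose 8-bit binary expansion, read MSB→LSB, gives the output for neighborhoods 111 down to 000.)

182

  ### -> #   bit 7 = 1  t=0,i=7
  ##. -> .   bit 6 = 0  t=0,i=1
  #.# -> #   bit 5 = 1  t=0,i=19
  #.. -> #   bit 4 = 1  t=0,i=2
  .## -> .   bit 3 = 0  t=0,i=0
  .#. -> #   bit 2 = 1  t=0,i=18
  ..# -> #   bit 1 = 1  t=0,i=5
  ... -> .   bit 0 = 0  t=0,i=3
  bits 10110110 = 182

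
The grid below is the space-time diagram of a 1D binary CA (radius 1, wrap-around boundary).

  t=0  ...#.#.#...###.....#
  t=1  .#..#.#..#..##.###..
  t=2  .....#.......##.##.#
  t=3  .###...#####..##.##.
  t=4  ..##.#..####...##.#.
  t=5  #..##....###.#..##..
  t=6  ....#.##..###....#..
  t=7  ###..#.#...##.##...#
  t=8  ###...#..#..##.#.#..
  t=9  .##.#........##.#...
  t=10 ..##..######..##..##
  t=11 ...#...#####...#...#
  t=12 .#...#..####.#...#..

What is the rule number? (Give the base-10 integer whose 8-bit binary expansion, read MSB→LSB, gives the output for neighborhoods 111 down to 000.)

225

  ### -> #   bit 7 = 1  t=0,i=12
  ##. -> #   bit 6 = 1  t=0,i=13
  #.# -> #   bit 5 = 1  t=0,i=4
  #.. -> .   bit 4 = 0  t=0,i=0
  .## -> .   bit 3 = 0  t=0,i=11
  .#. -> .   bit 2 = 0  t=0,i=3
  ..# -> .   bit 1 = 0  t=0,i=2
  ... -> #   bit 0 = 1  t=0,i=1
  bits 11100001 = 225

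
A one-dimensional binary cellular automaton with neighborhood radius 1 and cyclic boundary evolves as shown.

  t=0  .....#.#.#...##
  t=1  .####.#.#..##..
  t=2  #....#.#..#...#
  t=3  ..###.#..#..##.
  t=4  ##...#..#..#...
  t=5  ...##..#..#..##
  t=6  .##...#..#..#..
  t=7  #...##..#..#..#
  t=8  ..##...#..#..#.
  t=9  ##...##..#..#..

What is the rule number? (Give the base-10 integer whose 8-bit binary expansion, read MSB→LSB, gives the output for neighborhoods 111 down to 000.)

  ### -> .   bit 7 = 0  t=1,i=2
  ##. -> .   bit 6 = 0  t=0,i=14
  #.# -> #   bit 5 = 1  t=0,i=6
  #.. -> .   bit 4 = 0  t=0,i=0
  .## -> .   bit 3 = 0  t=0,i=13
  .#. -> .   bit 2 = 0  t=0,i=5
  ..# -> #   bit 1 = 1  t=0,i=4
  ... -> #   bit 0 = 1  t=0,i=1
  bits 00100011 = 35

35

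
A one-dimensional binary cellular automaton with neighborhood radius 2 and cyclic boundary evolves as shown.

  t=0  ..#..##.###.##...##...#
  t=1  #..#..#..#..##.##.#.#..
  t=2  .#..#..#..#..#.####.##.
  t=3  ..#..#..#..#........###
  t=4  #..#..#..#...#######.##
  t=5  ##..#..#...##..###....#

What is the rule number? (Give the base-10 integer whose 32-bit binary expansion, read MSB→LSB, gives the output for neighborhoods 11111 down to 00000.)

  nb #####: next=#  (t=4,i=15, bit31=1)
  nb ####.: next=.  (t=2,i=17, bit30=0)
  nb ###.#: next=.  (t=0,i=10, bit29=0)
  nb ###..: next=#  (t=3,i=22, bit28=1)
  nb ##.##: next=.  (t=0,i=7, bit27=0)
  nb ##.#.: next=#  (t=1,i=17, bit26=1)
  nb ##..#: next=#  (t=2,i=22, bit25=1)
  nb ##...: next=.  (t=0,i=14, bit24=0)
  nb #.###: next=.  (t=0,i=8, bit23=0)
  nb #.##.: next=#  (t=0,i=12, bit22=1)
  nb #.#.#: next=#  (t=1,i=18, bit21=1)
  nb #.#..: next=#  (t=1,i=20, bit20=1)
  nb #..##: next=.  (t=0,i=4, bit19=0)
  nb #..#.: next=.  (t=0,i=1, bit18=0)
  nb #...#: next=#  (t=0,i=15, bit17=1)
  nb #....: next=#  (t=3,i=13, bit16=1)
  nb .####: next=.  (t=2,i=16, bit15=0)
  nb .###.: next=#  (t=0,i=9, bit14=1)
  nb .##.#: next=#  (t=0,i=6, bit13=1)
  nb .##..: next=#  (t=0,i=13, bit12=1)
  nb .#.##: next=.  (t=2,i=14, bit11=0)
  nb .#.#.: next=.  (t=1,i=19, bit10=0)
  nb .#..#: next=#  (t=0,i=0, bit9=1)
  nb .#...: next=.  (t=3,i=12, bit8=0)
  nb ..###: next=.  (t=3,i=20, bit7=0)
  nb ..##.: next=.  (t=0,i=5, bit6=0)
  nb ..#.#: next=.  (t=2,i=13, bit5=0)
  nb ..#..: next=.  (t=0,i=2, bit4=0)
  nb ...##: next=#  (t=0,i=16, bit3=1)
  nb ...#.: next=.  (t=0,i=21, bit2=0)
  nb ....#: next=#  (t=3,i=18, bit1=1)
  nb .....: next=#  (t=3,i=14, bit0=1)
  bits 10010110011100110111001000001011 = 2524148235

2524148235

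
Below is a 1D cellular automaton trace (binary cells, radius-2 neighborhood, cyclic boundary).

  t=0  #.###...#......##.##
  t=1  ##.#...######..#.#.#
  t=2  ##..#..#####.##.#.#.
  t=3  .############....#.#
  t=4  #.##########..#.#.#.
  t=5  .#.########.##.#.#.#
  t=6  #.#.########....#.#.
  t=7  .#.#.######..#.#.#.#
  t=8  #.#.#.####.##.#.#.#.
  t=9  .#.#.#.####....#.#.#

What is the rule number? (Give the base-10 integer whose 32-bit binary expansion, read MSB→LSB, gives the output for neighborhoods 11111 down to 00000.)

  nb #####: next=#  (t=1,i=9, bit31=1)
  nb ####.: next=#  (t=1,i=11, bit30=1)
  nb ###.#: next=#  (t=0,i=0, bit29=1)
  nb ###..: next=.  (t=0,i=4, bit28=0)
  nb ##.##: next=#  (t=0,i=1, bit27=1)
  nb ##.#.: next=.  (t=1,i=2, bit26=0)
  nb ##..#: next=#  (t=1,i=13, bit25=1)
  nb ##...: next=.  (t=0,i=5, bit24=0)
  nb #.###: next=.  (t=0,i=2, bit23=0)
  nb #.##.: next=.  (t=2,i=0, bit22=0)
  nb #.#.#: next=.  (t=1,i=17, bit21=0)
  nb #.#..: next=.  (t=1,i=3, bit20=0)
  nb #..##: next=#  (t=2,i=6, bit19=1)
  nb #..#.: next=#  (t=1,i=14, bit18=1)
  nb #...#: next=.  (t=0,i=6, bit17=0)
  nb #....: next=#  (t=0,i=10, bit16=1)
  nb .####: next=#  (t=1,i=8, bit15=1)
  nb .###.: next=#  (t=0,i=3, bit14=1)
  nb .##.#: next=.  (t=0,i=16, bit13=0)
  nb .##..: next=#  (t=2,i=1, bit12=1)
  nb .#.##: next=#  (t=1,i=18, bit11=1)
  nb .#.#.: next=#  (t=1,i=16, bit10=1)
  nb .#..#: next=#  (t=2,i=5, bit9=1)
  nb .#...: next=#  (t=0,i=9, bit8=1)
  nb ..###: next=#  (t=1,i=7, bit7=1)
  nb ..##.: next=#  (t=0,i=15, bit6=1)
  nb ..#.#: next=.  (t=1,i=15, bit5=0)
  nb ..#..: next=#  (t=0,i=8, bit4=1)
  nb ...##: next=.  (t=0,i=14, bit3=0)
  nb ...#.: next=#  (t=0,i=7, bit2=1)
  nb ....#: next=.  (t=0,i=13, bit1=0)
  nb .....: next=#  (t=0,i=11, bit0=1)
  bits 11101010000011011101111111010101 = 3926777813

3926777813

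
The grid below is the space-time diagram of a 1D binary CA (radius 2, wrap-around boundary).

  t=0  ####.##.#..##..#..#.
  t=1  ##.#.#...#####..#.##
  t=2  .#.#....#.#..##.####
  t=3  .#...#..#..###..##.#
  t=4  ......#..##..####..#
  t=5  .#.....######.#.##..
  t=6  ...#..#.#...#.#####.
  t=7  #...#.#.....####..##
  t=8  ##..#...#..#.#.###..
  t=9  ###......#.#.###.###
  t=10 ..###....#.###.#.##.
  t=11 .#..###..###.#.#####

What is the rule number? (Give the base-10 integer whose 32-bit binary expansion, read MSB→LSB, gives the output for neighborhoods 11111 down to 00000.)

870947432

  [31] ##### => .  t=1,i=11
  [30] ####. => .  t=0,i=2
  [29] ###.# => #  t=0,i=3
  [28] ###.. => #  t=1,i=13
  [27] ##.## => .  t=0,i=4
  [26] ##.#. => .  t=0,i=7
  [25] ##..# => #  t=0,i=13
  [24] ##... => #  t=5,i=18
  [23] #.### => #  t=0,i=0
  [22] #.##. => #  t=0,i=5
  [21] #.#.# => #  t=1,i=3
  [20] #.#.. => .  t=0,i=8
  [19] #..## => #  t=0,i=10
  [18] #..#. => .  t=0,i=14
  [17] #...# => .  t=1,i=7
  [16] #.... => #  t=2,i=5
  [15] .#### => #  t=0,i=1
  [14] .###. => .  t=3,i=12
  [13] .##.# => .  t=0,i=6
  [12] .##.. => #  t=0,i=12
  [11] .#.## => #  t=0,i=19
  [10] .#.#. => .  t=1,i=4
  [9] .#..# => #  t=0,i=9
  [8] .#... => .  t=1,i=6
  [7] ..### => .  t=1,i=9
  [6] ..##. => #  t=0,i=11
  [5] ..#.# => #  t=0,i=18
  [4] ..#.. => .  t=0,i=15
  [3] ...## => #  t=1,i=8
  [2] ...#. => .  t=2,i=7
  [1] ....# => .  t=2,i=6
  [0] ..... => .  t=4,i=2
  bits 00110011111010011001101001101000 = 870947432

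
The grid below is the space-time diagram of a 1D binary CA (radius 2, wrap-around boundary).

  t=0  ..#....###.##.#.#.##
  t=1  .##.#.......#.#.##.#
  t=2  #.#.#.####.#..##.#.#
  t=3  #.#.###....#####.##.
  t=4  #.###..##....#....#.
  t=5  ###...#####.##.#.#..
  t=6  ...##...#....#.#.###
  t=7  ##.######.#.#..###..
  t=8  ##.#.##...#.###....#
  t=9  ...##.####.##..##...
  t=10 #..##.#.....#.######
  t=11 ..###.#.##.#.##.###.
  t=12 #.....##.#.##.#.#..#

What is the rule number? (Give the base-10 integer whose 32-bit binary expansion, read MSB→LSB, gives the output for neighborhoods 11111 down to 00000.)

2176793173

  nb #####: next=#  (t=3,i=13, bit31=1)
  nb ####.: next=.  (t=2,i=8, bit30=0)
  nb ###.#: next=.  (t=0,i=9, bit29=0)
  nb ###..: next=.  (t=3,i=6, bit28=0)
  nb ##.##: next=.  (t=0,i=10, bit27=0)
  nb ##.#.: next=.  (t=0,i=13, bit26=0)
  nb ##..#: next=.  (t=0,i=0, bit25=0)
  nb ##...: next=#  (t=3,i=7, bit24=1)
  nb #.###: next=#  (t=2,i=6, bit23=1)
  nb #.##.: next=.  (t=0,i=11, bit22=0)
  nb #.#.#: next=#  (t=0,i=14, bit21=1)
  nb #.#..: next=#  (t=1,i=4, bit20=1)
  nb #..##: next=#  (t=2,i=13, bit19=1)
  nb #..#.: next=#  (t=0,i=1, bit18=1)
  nb #...#: next=#  (t=5,i=4, bit17=1)
  nb #....: next=#  (t=0,i=4, bit16=1)
  nb .####: next=.  (t=2,i=7, bit15=0)
  nb .###.: next=.  (t=0,i=8, bit14=0)
  nb .##.#: next=#  (t=0,i=12, bit13=1)
  nb .##..: next=#  (t=0,i=19, bit12=1)
  nb .#.##: next=#  (t=0,i=17, bit11=1)
  nb .#.#.: next=.  (t=0,i=15, bit10=0)
  nb .#..#: next=#  (t=2,i=12, bit9=1)
  nb .#...: next=.  (t=0,i=3, bit8=0)
  nb ..###: next=.  (t=0,i=7, bit7=0)
  nb ..##.: next=#  (t=2,i=14, bit6=1)
  nb ..#.#: next=.  (t=1,i=12, bit5=0)
  nb ..#..: next=#  (t=0,i=2, bit4=1)
  nb ...##: next=.  (t=0,i=6, bit3=0)
  nb ...#.: next=#  (t=1,i=11, bit2=1)
  nb ....#: next=.  (t=0,i=5, bit1=0)
  nb .....: next=#  (t=1,i=7, bit0=1)
  bits 10000001101111110011101001010101 = 2176793173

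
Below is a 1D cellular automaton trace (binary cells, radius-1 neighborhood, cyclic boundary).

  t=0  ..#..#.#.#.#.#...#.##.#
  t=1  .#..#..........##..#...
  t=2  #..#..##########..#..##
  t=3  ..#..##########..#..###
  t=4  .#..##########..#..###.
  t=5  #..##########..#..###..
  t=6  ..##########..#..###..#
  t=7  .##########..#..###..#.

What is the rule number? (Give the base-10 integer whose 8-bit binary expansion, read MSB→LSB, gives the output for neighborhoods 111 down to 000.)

139

  ###|#  b7=1 t=2,i=7
  ##.|.  b6=0 t=0,i=20
  #.#|.  b5=0 t=0,i=6
  #..|.  b4=0 t=0,i=0
  .##|#  b3=1 t=0,i=19
  .#.|.  b2=0 t=0,i=2
  ..#|#  b1=1 t=0,i=1
  ...|#  b0=1 t=0,i=15
  bits 10001011 = 139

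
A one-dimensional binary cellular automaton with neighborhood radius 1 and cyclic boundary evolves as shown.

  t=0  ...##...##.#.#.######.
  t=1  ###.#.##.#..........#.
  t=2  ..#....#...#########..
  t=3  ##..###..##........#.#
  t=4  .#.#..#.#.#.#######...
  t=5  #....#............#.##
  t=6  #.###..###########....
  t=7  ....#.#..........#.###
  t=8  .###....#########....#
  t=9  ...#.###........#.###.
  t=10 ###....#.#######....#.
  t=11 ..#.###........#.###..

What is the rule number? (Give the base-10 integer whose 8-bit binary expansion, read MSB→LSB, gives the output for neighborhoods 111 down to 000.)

  [7] ### => .  t=0,i=16
  [6] ##. => #  t=0,i=4
  [5] #.# => .  t=0,i=10
  [4] #.. => .  t=0,i=5
  [3] .## => .  t=0,i=3
  [2] .#. => .  t=0,i=11
  [1] ..# => #  t=0,i=2
  [0] ... => #  t=0,i=0
  bits 01000011 = 67

67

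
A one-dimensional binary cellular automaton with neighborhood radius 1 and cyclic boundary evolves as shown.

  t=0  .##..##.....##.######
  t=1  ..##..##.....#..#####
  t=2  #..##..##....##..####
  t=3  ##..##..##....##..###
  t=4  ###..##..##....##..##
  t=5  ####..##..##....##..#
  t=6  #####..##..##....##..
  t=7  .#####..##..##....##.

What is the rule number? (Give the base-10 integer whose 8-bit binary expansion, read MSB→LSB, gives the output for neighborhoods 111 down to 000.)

  ###|#  b7=1 t=0,i=16
  ##.|#  b6=1 t=0,i=2
  #.#|.  b5=0 t=0,i=0
  #..|#  b4=1 t=0,i=3
  .##|.  b3=0 t=0,i=1
  .#.|#  b2=1 t=1,i=13
  ..#|.  b1=0 t=0,i=4
  ...|.  b0=0 t=0,i=8
  bits 11010100 = 212

212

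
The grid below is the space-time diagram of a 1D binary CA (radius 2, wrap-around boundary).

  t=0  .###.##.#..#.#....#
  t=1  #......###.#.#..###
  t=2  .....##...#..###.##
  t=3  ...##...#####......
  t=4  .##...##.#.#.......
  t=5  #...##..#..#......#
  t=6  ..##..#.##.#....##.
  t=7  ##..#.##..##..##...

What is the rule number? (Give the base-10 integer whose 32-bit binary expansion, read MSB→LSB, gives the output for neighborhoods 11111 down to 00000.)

1176144446

  #####|.  b31=0 t=3,i=10
  ####.|#  b30=1 t=1,i=18
  ###.#|.  b29=0 t=0,i=3
  ###..|.  b28=0 t=1,i=0
  ##.##|.  b27=0 t=0,i=4
  ##.#.|#  b26=1 t=0,i=7
  ##..#|#  b25=1 t=5,i=6
  ##...|.  b24=0 t=1,i=1
  #.###|.  b23=0 t=0,i=1
  #.##.|.  b22=0 t=0,i=5
  #.#.#|.  b21=0 t=1,i=11
  #.#..|#  b20=1 t=0,i=8
  #..##|#  b19=1 t=1,i=15
  #..#.|.  b18=0 t=0,i=10
  #...#|#  b17=1 t=2,i=8
  #....|.  b16=0 t=0,i=15
  .####|#  b15=1 t=1,i=17
  .###.|.  b14=0 t=0,i=2
  .##.#|.  b13=0 t=0,i=6
  .##..|.  b12=0 t=2,i=6
  .#.##|#  b11=1 t=0,i=0
  .#.#.|.  b10=0 t=0,i=12
  .#..#|#  b9=1 t=0,i=9
  .#...|.  b8=0 t=0,i=14
  ..###|.  b7=0 t=1,i=7
  ..##.|.  b6=0 t=2,i=5
  ..#.#|#  b5=1 t=0,i=11
  ..#..|#  b4=1 t=2,i=10
  ...##|#  b3=1 t=1,i=6
  ...#.|#  b2=1 t=0,i=17
  ....#|#  b1=1 t=0,i=16
  .....|.  b0=0 t=1,i=3
  bits 01000110000110101000101000111110 = 1176144446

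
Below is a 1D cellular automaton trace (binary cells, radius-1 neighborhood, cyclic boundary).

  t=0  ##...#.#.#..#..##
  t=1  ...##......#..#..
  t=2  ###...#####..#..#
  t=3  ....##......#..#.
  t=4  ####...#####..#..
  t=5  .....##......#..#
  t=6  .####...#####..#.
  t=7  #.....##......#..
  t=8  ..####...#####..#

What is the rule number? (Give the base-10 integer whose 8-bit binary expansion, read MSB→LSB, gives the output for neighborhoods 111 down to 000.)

3

  nb ###: next=.  (t=0,i=0, bit7=0)
  nb ##.: next=.  (t=0,i=1, bit6=0)
  nb #.#: next=.  (t=0,i=6, bit5=0)
  nb #..: next=.  (t=0,i=2, bit4=0)
  nb .##: next=.  (t=0,i=15, bit3=0)
  nb .#.: next=.  (t=0,i=5, bit2=0)
  nb ..#: next=#  (t=0,i=4, bit1=1)
  nb ...: next=#  (t=0,i=3, bit0=1)
  bits 00000011 = 3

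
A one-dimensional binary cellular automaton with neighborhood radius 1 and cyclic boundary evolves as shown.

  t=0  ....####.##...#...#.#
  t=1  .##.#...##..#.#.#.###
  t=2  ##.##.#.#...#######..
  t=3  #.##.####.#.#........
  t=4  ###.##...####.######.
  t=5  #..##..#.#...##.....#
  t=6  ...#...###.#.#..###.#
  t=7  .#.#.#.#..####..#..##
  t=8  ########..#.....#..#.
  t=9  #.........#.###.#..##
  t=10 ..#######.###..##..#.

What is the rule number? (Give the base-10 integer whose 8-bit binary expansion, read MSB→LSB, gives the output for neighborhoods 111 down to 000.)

  ###|.  b7=0 t=0,i=5
  ##.|.  b6=0 t=0,i=7
  #.#|#  b5=1 t=0,i=8
  #..|.  b4=0 t=0,i=0
  .##|#  b3=1 t=0,i=4
  .#.|#  b2=1 t=0,i=14
  ..#|.  b1=0 t=0,i=3
  ...|#  b0=1 t=0,i=1
  bits 00101101 = 45

45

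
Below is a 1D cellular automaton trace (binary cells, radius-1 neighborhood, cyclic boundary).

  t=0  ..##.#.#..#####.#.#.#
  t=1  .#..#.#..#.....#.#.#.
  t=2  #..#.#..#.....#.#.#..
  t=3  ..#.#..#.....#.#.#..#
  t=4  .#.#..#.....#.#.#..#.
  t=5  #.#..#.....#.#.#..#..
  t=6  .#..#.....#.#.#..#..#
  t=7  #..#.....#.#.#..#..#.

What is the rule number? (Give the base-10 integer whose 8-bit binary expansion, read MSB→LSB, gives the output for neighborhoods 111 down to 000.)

  nb ###: next=.  (t=0,i=11, bit7=0)
  nb ##.: next=.  (t=0,i=3, bit6=0)
  nb #.#: next=#  (t=0,i=4, bit5=1)
  nb #..: next=.  (t=0,i=0, bit4=0)
  nb .##: next=.  (t=0,i=2, bit3=0)
  nb .#.: next=.  (t=0,i=5, bit2=0)
  nb ..#: next=#  (t=0,i=1, bit1=1)
  nb ...: next=.  (t=1,i=11, bit0=0)
  bits 00100010 = 34

34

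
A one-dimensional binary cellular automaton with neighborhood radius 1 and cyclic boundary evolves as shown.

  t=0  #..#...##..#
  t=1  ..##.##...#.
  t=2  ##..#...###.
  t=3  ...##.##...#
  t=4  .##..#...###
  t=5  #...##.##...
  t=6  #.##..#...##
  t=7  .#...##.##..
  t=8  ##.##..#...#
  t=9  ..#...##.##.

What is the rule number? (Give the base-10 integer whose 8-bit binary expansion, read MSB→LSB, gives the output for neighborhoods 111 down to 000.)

39

  nb ###: next=.  (t=2,i=9, bit7=0)
  nb ##.: next=.  (t=0,i=0, bit6=0)
  nb #.#: next=#  (t=1,i=4, bit5=1)
  nb #..: next=.  (t=0,i=1, bit4=0)
  nb .##: next=.  (t=0,i=7, bit3=0)
  nb .#.: next=#  (t=0,i=3, bit2=1)
  nb ..#: next=#  (t=0,i=2, bit1=1)
  nb ...: next=#  (t=0,i=5, bit0=1)
  bits 00100111 = 39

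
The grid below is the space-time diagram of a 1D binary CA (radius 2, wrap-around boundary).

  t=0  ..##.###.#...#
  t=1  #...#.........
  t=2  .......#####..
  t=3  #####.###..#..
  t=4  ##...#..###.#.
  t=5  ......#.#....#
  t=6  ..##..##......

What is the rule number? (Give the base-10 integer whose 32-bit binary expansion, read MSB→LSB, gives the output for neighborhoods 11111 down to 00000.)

436506281

  #####|.  b31=0 t=2,i=9
  ####.|.  b30=0 t=2,i=10
  ###.#|.  b29=0 t=0,i=7
  ###..|#  b28=1 t=2,i=11
  ##.##|#  b27=1 t=0,i=4
  ##.#.|.  b26=0 t=0,i=8
  ##..#|#  b25=1 t=3,i=9
  ##...|.  b24=0 t=2,i=12
  #.###|.  b23=0 t=0,i=5
  #.##.|.  b22=0 t=4,i=0
  #.#.#|.  b21=0 t=4,i=12
  #.#..|.  b20=0 t=0,i=9
  #..##|.  b19=0 t=0,i=1
  #..#.|#  b18=1 t=3,i=10
  #...#|.  b17=0 t=0,i=11
  #....|.  b16=0 t=1,i=6
  .####|#  b15=1 t=2,i=8
  .###.|.  b14=0 t=0,i=6
  .##.#|.  b13=0 t=0,i=3
  .##..|.  b12=0 t=4,i=1
  .#.##|#  b11=1 t=4,i=13
  .#.#.|#  b10=1 t=5,i=7
  .#..#|#  b9=1 t=0,i=0
  .#...|.  b8=0 t=0,i=10
  ..###|#  b7=1 t=2,i=7
  ..##.|.  b6=0 t=0,i=2
  ..#.#|#  b5=1 t=5,i=6
  ..#..|.  b4=0 t=0,i=13
  ...##|#  b3=1 t=2,i=6
  ...#.|.  b2=0 t=0,i=12
  ....#|.  b1=0 t=1,i=12
  .....|#  b0=1 t=1,i=7
  bits 00011010000001001000111010101001 = 436506281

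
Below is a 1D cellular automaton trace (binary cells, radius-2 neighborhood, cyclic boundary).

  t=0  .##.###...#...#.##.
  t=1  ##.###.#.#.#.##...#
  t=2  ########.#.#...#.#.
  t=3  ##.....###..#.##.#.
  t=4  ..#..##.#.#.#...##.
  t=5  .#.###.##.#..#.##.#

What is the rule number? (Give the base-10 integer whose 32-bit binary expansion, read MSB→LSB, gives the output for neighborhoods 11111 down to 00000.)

  nb #####: next=.  (t=2,i=2, bit31=0)
  nb ####.: next=.  (t=2,i=6, bit30=0)
  nb ###.#: next=#  (t=1,i=1, bit29=1)
  nb ###..: next=.  (t=0,i=6, bit28=0)
  nb ##.##: next=#  (t=0,i=3, bit27=1)
  nb ##.#.: next=#  (t=1,i=6, bit26=1)
  nb ##..#: next=#  (t=0,i=18, bit25=1)
  nb ##...: next=#  (t=0,i=7, bit24=1)
  nb #.###: next=#  (t=0,i=4, bit23=1)
  nb #.##.: next=.  (t=0,i=16, bit22=0)
  nb #.#.#: next=#  (t=1,i=7, bit21=1)
  nb #.#..: next=.  (t=2,i=11, bit20=0)
  nb #..##: next=#  (t=0,i=0, bit19=1)
  nb #..#.: next=.  (t=3,i=11, bit18=0)
  nb #...#: next=.  (t=0,i=8, bit17=0)
  nb #....: next=.  (t=3,i=3, bit16=0)
  nb .####: next=#  (t=2,i=1, bit15=1)
  nb .###.: next=#  (t=0,i=5, bit14=1)
  nb .##.#: next=.  (t=0,i=2, bit13=0)
  nb .##..: next=.  (t=0,i=17, bit12=0)
  nb .#.##: next=.  (t=0,i=15, bit11=0)
  nb .#.#.: next=.  (t=1,i=8, bit10=0)
  nb .#..#: next=#  (t=4,i=3, bit9=1)
  nb .#...: next=#  (t=0,i=11, bit8=1)
  nb ..###: next=.  (t=1,i=18, bit7=0)
  nb ..##.: next=#  (t=0,i=1, bit6=1)
  nb ..#.#: next=#  (t=0,i=14, bit5=1)
  nb ..#..: next=.  (t=0,i=10, bit4=0)
  nb ...##: next=#  (t=1,i=17, bit3=1)
  nb ...#.: next=#  (t=0,i=9, bit2=1)
  nb ....#: next=#  (t=3,i=5, bit1=1)
  nb .....: next=.  (t=3,i=4, bit0=0)
  bits 00101111101010001100001101101110 = 799589230

799589230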